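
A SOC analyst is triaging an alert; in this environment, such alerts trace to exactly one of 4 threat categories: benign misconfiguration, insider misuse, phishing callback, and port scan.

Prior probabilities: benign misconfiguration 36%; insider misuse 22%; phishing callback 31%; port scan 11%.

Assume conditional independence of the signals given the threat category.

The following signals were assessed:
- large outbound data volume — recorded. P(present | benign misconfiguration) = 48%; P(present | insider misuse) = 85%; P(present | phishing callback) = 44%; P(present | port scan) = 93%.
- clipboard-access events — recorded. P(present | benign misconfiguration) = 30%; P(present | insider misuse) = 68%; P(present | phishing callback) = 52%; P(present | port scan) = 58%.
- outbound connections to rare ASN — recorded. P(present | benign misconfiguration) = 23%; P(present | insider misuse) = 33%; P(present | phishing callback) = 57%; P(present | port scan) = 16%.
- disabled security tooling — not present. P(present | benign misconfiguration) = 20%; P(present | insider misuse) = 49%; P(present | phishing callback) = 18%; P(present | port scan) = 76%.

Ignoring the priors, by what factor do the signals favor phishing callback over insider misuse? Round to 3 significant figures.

Joint likelihood of the signal pattern under each hypothesis (using 1 − P(present | H) for each absent signal):
  phishing callback: 0.44 × 0.52 × 0.57 × (1 − 0.18) = 0.10694
  insider misuse: 0.85 × 0.68 × 0.33 × (1 − 0.49) = 0.097277
Bayes factor = 0.10694 / 0.097277 ≈ 1.10

1.10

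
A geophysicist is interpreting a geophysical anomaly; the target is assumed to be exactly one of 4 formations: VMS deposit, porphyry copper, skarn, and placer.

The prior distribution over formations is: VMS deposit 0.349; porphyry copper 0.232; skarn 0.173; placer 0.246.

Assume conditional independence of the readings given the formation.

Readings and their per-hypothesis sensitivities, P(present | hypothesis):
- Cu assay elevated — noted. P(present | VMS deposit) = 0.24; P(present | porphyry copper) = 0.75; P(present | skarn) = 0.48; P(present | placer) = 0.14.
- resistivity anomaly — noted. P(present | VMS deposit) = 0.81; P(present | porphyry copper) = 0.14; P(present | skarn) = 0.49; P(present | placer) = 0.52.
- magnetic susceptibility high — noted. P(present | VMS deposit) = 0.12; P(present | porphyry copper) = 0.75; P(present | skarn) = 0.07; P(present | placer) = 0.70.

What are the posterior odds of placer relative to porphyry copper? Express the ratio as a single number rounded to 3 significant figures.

Unnormalized posterior weight (prior times the reading likelihoods) for each of the two hypotheses:
  placer: 0.246 × 0.14 × 0.52 × 0.70 = 0.012536
  porphyry copper: 0.232 × 0.75 × 0.14 × 0.75 = 0.01827
Odds(placer : porphyry copper) = 0.012536 / 0.01827 ≈ 0.686.

0.686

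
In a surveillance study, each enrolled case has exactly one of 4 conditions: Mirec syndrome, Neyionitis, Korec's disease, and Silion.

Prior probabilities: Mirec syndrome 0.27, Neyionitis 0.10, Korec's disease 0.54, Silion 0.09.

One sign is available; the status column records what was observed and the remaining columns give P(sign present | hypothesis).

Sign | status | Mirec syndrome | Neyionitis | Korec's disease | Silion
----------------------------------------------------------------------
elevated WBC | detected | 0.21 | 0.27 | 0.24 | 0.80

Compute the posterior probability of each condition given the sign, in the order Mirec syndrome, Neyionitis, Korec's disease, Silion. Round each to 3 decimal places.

Multiply each prior by the likelihood of the sign:
  Mirec syndrome: 0.27 × 0.21 = 0.0567
  Neyionitis: 0.10 × 0.27 = 0.027
  Korec's disease: 0.54 × 0.24 = 0.1296
  Silion: 0.09 × 0.80 = 0.072
Normalizing constant Z = 0.0567 + 0.027 + 0.1296 + 0.072 = 0.2853.
P(Mirec syndrome | evidence) = 0.0567 / 0.2853 ≈ 0.199
P(Neyionitis | evidence) = 0.027 / 0.2853 ≈ 0.095
P(Korec's disease | evidence) = 0.1296 / 0.2853 ≈ 0.454
P(Silion | evidence) = 0.072 / 0.2853 ≈ 0.252

0.199, 0.095, 0.454, 0.252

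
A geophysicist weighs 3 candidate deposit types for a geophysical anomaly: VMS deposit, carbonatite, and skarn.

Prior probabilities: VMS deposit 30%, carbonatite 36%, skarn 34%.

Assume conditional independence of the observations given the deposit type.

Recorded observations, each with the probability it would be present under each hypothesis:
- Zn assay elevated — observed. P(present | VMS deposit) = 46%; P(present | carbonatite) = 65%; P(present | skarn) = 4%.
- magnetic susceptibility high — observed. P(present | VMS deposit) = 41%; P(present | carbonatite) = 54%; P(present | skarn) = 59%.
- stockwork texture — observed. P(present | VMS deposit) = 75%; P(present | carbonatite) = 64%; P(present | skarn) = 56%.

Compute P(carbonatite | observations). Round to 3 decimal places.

0.633

By Bayes' rule with conditional independence, the unnormalized weight for each hypothesis is prior × ∏ likelihoods:
  VMS deposit: 0.30 × 0.46 × 0.41 × 0.75 = 0.042435
  carbonatite: 0.36 × 0.65 × 0.54 × 0.64 = 0.08087
  skarn: 0.34 × 0.04 × 0.59 × 0.56 = 0.0044934
Normalizing constant Z = 0.042435 + 0.08087 + 0.0044934 = 0.1278.
P(carbonatite | evidence) = 0.08087 / 0.1278 ≈ 0.633.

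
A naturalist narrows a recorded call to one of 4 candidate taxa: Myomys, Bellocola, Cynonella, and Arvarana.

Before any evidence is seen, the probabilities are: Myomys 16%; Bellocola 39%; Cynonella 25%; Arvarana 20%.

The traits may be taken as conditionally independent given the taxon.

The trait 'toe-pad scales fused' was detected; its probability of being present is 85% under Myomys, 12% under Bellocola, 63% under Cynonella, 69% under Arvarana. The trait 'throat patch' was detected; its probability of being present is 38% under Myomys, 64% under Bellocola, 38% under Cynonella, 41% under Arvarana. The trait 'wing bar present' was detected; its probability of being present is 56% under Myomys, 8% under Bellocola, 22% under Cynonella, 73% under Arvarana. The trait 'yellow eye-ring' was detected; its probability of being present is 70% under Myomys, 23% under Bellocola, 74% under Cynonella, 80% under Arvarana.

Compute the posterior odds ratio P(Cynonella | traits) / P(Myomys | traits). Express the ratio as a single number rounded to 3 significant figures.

The normalizing constant cancels in an odds ratio, so compute prior × likelihood for the two hypotheses only:
  Cynonella: 0.25 × 0.63 × 0.38 × 0.22 × 0.74 = 0.0097436
  Myomys: 0.16 × 0.85 × 0.38 × 0.56 × 0.70 = 0.020259
Posterior odds = 0.0097436 / 0.020259 ≈ 0.481.

0.481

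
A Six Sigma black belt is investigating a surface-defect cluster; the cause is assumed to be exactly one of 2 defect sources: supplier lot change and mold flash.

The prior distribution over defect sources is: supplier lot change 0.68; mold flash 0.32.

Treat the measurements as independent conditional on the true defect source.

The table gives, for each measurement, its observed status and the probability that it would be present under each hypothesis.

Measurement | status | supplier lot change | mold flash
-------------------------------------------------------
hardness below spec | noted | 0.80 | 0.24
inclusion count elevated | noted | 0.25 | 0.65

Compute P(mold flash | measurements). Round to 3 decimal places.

For each hypothesis, the unnormalized posterior weight is prior × product of the measurement likelihoods:
  supplier lot change: 0.68 × 0.80 × 0.25 = 0.136
  mold flash: 0.32 × 0.24 × 0.65 = 0.04992
Normalizing constant Z = 0.136 + 0.04992 = 0.18592.
P(mold flash | evidence) = 0.04992 / 0.18592 ≈ 0.269.

0.269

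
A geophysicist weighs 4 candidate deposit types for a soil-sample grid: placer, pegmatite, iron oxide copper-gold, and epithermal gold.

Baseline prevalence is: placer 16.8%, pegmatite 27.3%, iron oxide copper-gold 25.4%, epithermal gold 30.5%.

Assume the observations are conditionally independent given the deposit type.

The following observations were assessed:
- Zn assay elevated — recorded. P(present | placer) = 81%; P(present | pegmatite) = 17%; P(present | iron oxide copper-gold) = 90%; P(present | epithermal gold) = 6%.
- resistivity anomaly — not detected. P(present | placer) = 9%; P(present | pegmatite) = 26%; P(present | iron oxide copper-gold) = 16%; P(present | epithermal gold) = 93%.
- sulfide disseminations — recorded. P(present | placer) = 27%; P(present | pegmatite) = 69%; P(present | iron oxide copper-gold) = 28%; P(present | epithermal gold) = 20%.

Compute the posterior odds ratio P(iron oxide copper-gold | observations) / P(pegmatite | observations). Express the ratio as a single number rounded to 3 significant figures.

Unnormalized posterior weight (prior times the observation likelihoods) for each of the two hypotheses (using 1 − P(present | H) for each absent observation):
  iron oxide copper-gold: 0.254 × 0.90 × (1 − 0.16) × 0.28 = 0.053767
  pegmatite: 0.273 × 0.17 × (1 − 0.26) × 0.69 = 0.023697
Odds(iron oxide copper-gold : pegmatite) = 0.053767 / 0.023697 ≈ 2.27.

2.27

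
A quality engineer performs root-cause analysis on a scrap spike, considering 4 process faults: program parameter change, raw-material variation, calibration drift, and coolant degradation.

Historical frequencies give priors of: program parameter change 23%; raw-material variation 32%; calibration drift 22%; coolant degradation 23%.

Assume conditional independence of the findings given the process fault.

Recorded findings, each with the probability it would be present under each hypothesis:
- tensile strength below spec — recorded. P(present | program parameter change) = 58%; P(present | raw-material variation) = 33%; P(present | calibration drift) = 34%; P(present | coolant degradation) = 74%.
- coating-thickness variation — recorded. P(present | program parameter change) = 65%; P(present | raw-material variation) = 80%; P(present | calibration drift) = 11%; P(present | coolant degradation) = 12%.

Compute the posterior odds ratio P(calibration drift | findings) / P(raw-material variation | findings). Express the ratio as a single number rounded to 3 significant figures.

0.0974

The normalizing constant cancels in an odds ratio, so compute prior × likelihood for the two hypotheses only:
  calibration drift: 0.22 × 0.34 × 0.11 = 0.008228
  raw-material variation: 0.32 × 0.33 × 0.80 = 0.08448
Posterior odds = 0.008228 / 0.08448 ≈ 0.0974.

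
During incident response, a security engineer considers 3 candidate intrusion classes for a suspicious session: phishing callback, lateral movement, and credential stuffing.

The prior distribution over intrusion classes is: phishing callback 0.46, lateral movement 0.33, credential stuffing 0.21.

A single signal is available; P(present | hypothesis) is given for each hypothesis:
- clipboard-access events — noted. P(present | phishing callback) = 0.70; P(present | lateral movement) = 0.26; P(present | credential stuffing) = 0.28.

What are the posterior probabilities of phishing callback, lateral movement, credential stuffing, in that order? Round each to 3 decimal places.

0.690, 0.184, 0.126

For each hypothesis, the unnormalized posterior weight is prior × likelihood:
  phishing callback: 0.46 × 0.70 = 0.322
  lateral movement: 0.33 × 0.26 = 0.0858
  credential stuffing: 0.21 × 0.28 = 0.0588
The unnormalized weights sum to 0.4666.
P(phishing callback | evidence) = 0.322 / 0.4666 ≈ 0.690
P(lateral movement | evidence) = 0.0858 / 0.4666 ≈ 0.184
P(credential stuffing | evidence) = 0.0588 / 0.4666 ≈ 0.126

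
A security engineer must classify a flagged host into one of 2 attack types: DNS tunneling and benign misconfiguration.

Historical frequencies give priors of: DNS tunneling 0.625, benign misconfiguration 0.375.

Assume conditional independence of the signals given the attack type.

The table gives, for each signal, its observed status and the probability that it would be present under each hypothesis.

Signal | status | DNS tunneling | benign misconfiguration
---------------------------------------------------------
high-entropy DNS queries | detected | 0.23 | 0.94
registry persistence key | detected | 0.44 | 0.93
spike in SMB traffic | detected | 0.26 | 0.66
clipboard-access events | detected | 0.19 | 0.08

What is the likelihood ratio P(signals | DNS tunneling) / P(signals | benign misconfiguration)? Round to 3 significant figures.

The Bayes factor is the ratio of the joint likelihoods of the signal pattern under the two hypotheses.
  DNS tunneling: 0.23 × 0.44 × 0.26 × 0.19 = 0.0049993
  benign misconfiguration: 0.94 × 0.93 × 0.66 × 0.08 = 0.046158
Bayes factor = 0.0049993 / 0.046158 ≈ 0.108

0.108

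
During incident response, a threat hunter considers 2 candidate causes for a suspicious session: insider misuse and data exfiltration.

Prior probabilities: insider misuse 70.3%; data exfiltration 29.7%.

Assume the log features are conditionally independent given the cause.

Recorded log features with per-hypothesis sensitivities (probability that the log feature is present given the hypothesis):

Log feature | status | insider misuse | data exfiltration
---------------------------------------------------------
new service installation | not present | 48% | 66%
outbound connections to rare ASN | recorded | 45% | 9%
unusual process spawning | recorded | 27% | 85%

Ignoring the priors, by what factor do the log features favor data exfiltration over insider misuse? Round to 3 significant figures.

The Bayes factor is the ratio of the joint likelihoods of the log feature pattern under the two hypotheses (using 1 − P(present | H) for each absent log feature).
  data exfiltration: (1 − 0.66) × 0.09 × 0.85 = 0.02601
  insider misuse: (1 − 0.48) × 0.45 × 0.27 = 0.06318
Bayes factor = 0.02601 / 0.06318 ≈ 0.412

0.412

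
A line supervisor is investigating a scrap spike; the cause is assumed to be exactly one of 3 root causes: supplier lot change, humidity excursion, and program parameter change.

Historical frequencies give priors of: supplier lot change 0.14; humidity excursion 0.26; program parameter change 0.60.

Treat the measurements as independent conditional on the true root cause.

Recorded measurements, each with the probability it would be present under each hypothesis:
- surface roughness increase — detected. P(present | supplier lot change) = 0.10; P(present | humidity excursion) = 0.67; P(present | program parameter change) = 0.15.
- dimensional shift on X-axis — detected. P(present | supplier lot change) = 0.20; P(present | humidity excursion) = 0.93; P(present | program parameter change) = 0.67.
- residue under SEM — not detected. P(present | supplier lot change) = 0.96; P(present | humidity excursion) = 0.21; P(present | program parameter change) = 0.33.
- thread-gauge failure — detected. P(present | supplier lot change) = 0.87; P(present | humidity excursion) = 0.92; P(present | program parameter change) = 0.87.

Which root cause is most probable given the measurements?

humidity excursion

For each hypothesis, the unnormalized posterior weight is prior × product of the measurement likelihoods (using 1 − P(present | H) for each absent measurement):
  supplier lot change: 0.14 × 0.10 × 0.20 × (1 − 0.96) × 0.87 = 9.744e-05
  humidity excursion: 0.26 × 0.67 × 0.93 × (1 − 0.21) × 0.92 = 0.11775
  program parameter change: 0.60 × 0.15 × 0.67 × (1 − 0.33) × 0.87 = 0.035149
The unnormalized weights sum to 0.15299.
P(supplier lot change | evidence) ≈ 9.744e-05 / 0.15299 ≈ 0.001
P(humidity excursion | evidence) ≈ 0.11775 / 0.15299 ≈ 0.770
P(program parameter change | evidence) ≈ 0.035149 / 0.15299 ≈ 0.230
The largest is 0.770, so humidity excursion is most probable.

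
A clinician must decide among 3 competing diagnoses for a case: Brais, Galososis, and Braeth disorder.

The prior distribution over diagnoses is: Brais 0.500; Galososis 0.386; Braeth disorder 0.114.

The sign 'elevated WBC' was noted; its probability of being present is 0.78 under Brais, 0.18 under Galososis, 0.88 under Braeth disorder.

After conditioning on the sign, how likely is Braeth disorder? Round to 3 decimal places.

0.179

By Bayes' rule, the unnormalized weight for each hypothesis is prior × likelihood:
  Brais: 0.500 × 0.78 = 0.39
  Galososis: 0.386 × 0.18 = 0.06948
  Braeth disorder: 0.114 × 0.88 = 0.10032
The unnormalized weights sum to 0.5598.
P(Braeth disorder | evidence) = 0.10032 / 0.5598 ≈ 0.179.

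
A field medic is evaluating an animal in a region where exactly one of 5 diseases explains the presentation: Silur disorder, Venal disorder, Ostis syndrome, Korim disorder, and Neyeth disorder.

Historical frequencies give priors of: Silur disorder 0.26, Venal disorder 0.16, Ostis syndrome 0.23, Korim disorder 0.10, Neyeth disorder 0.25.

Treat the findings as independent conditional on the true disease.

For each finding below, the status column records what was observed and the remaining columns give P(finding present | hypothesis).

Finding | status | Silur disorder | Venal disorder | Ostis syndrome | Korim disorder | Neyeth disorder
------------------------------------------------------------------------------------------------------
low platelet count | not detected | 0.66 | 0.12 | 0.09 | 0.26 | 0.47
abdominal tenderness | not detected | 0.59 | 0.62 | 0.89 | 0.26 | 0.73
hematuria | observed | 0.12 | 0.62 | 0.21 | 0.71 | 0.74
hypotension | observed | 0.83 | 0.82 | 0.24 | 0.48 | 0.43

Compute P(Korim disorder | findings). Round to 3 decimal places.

0.301

By Bayes' rule with conditional independence, the unnormalized weight for each hypothesis is prior × ∏ likelihoods (using 1 − P(present | H) for each absent finding):
  Silur disorder: 0.26 × (1 − 0.66) × (1 − 0.59) × 0.12 × 0.83 = 0.0036099
  Venal disorder: 0.16 × (1 − 0.12) × (1 − 0.62) × 0.62 × 0.82 = 0.027201
  Ostis syndrome: 0.23 × (1 − 0.09) × (1 − 0.89) × 0.21 × 0.24 = 0.0011604
  Korim disorder: 0.10 × (1 − 0.26) × (1 − 0.26) × 0.71 × 0.48 = 0.018662
  Neyeth disorder: 0.25 × (1 − 0.47) × (1 − 0.73) × 0.74 × 0.43 = 0.011384
The unnormalized weights sum to 0.062018.
P(Korim disorder | evidence) = 0.018662 / 0.062018 ≈ 0.301.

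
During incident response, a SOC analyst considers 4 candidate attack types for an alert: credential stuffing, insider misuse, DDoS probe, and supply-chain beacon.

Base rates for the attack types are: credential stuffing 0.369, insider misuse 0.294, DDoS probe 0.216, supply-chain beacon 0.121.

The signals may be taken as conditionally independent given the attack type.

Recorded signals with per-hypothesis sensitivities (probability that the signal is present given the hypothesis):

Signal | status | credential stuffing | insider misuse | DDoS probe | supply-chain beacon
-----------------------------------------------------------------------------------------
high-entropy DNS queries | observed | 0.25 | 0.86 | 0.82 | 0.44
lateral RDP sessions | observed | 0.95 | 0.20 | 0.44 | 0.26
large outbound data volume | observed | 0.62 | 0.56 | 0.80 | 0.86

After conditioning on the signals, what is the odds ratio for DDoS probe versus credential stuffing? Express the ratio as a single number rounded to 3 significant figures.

Unnormalized posterior weight (prior times the signal likelihoods) for each of the two hypotheses:
  DDoS probe: 0.216 × 0.82 × 0.44 × 0.80 = 0.062346
  credential stuffing: 0.369 × 0.25 × 0.95 × 0.62 = 0.054335
Odds(DDoS probe : credential stuffing) = 0.062346 / 0.054335 ≈ 1.15.

1.15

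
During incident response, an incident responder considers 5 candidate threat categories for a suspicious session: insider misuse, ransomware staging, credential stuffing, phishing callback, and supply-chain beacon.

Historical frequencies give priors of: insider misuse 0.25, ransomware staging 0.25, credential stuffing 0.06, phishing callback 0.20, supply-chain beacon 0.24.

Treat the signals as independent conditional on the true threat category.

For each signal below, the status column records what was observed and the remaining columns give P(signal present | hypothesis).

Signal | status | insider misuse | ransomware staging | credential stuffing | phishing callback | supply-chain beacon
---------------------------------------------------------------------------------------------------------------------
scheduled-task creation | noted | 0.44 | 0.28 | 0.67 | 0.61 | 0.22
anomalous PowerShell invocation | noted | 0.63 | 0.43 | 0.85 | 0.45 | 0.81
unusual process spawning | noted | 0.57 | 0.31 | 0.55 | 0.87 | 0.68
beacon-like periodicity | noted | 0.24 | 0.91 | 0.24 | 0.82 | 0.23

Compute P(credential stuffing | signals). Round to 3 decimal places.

0.066

By Bayes' rule with conditional independence, the unnormalized weight for each hypothesis is prior × ∏ likelihoods:
  insider misuse: 0.25 × 0.44 × 0.63 × 0.57 × 0.24 = 0.0094802
  ransomware staging: 0.25 × 0.28 × 0.43 × 0.31 × 0.91 = 0.0084912
  credential stuffing: 0.06 × 0.67 × 0.85 × 0.55 × 0.24 = 0.0045104
  phishing callback: 0.20 × 0.61 × 0.45 × 0.87 × 0.82 = 0.039166
  supply-chain beacon: 0.24 × 0.22 × 0.81 × 0.68 × 0.23 = 0.0066889
Marginal likelihood of the evidence = 0.068336.
P(credential stuffing | evidence) = 0.0045104 / 0.068336 ≈ 0.066.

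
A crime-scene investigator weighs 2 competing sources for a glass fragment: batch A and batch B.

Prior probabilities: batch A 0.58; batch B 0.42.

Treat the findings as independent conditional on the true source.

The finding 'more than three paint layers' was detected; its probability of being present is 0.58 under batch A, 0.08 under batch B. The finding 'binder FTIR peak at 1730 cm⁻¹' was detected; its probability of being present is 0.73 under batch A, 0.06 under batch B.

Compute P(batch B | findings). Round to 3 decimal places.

By Bayes' rule with conditional independence, the unnormalized weight for each hypothesis is prior × ∏ likelihoods:
  batch A: 0.58 × 0.58 × 0.73 = 0.24557
  batch B: 0.42 × 0.08 × 0.06 = 0.002016
The unnormalized weights sum to 0.24759.
P(batch B | evidence) = 0.002016 / 0.24759 ≈ 0.008.

0.008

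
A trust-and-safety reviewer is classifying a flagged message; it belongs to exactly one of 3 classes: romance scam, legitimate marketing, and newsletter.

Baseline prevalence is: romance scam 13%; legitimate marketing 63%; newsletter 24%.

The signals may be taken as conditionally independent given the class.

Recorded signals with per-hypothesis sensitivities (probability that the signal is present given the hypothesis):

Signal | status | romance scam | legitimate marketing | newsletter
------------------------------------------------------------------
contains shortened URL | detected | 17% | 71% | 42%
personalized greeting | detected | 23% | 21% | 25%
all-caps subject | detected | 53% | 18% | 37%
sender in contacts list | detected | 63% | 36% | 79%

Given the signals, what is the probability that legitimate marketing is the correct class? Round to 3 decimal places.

0.402

For each hypothesis, the unnormalized posterior weight is prior × product of the signal likelihoods:
  romance scam: 0.13 × 0.17 × 0.23 × 0.53 × 0.63 = 0.0016972
  legitimate marketing: 0.63 × 0.71 × 0.21 × 0.18 × 0.36 = 0.0060869
  newsletter: 0.24 × 0.42 × 0.25 × 0.37 × 0.79 = 0.007366
The unnormalized weights sum to 0.01515.
P(legitimate marketing | evidence) = 0.0060869 / 0.01515 ≈ 0.402.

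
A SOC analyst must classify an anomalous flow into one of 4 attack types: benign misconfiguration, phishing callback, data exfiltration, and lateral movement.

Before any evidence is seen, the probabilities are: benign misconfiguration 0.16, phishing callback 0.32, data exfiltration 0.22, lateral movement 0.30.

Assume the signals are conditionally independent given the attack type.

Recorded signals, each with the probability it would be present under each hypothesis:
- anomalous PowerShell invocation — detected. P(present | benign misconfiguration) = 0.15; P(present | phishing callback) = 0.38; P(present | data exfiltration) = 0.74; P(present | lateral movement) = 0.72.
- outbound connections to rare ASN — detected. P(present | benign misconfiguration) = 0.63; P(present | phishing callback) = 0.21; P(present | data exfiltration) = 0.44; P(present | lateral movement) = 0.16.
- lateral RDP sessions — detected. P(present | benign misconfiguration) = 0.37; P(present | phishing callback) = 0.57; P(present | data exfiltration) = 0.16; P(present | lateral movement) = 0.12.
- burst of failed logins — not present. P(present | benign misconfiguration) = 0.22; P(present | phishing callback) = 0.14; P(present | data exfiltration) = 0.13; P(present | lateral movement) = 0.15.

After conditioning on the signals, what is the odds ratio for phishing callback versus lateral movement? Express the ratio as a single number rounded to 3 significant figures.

Unnormalized posterior weight (prior times the signal likelihoods) for each of the two hypotheses (using 1 − P(present | H) for each absent signal):
  phishing callback: 0.32 × 0.38 × 0.21 × 0.57 × (1 − 0.14) = 0.012518
  lateral movement: 0.30 × 0.72 × 0.16 × 0.12 × (1 − 0.15) = 0.0035251
Odds(phishing callback : lateral movement) = 0.012518 / 0.0035251 ≈ 3.55.

3.55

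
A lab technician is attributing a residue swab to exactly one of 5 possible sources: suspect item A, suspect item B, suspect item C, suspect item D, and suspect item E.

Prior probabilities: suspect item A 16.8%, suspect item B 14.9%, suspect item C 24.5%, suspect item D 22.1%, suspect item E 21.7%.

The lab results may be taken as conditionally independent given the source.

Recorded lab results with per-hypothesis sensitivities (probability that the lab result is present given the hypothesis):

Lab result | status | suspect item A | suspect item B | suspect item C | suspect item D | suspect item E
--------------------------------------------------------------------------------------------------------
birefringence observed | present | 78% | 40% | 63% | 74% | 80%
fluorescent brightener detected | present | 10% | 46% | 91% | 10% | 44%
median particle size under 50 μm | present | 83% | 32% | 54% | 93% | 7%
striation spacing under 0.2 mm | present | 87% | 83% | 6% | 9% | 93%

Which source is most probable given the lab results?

Multiply each prior by the joint likelihood of the lab result pattern:
  suspect item A: 0.168 × 0.78 × 0.10 × 0.83 × 0.87 = 0.0094624
  suspect item B: 0.149 × 0.40 × 0.46 × 0.32 × 0.83 = 0.0072817
  suspect item C: 0.245 × 0.63 × 0.91 × 0.54 × 0.06 = 0.0045509
  suspect item D: 0.221 × 0.74 × 0.10 × 0.93 × 0.09 = 0.0013688
  suspect item E: 0.217 × 0.80 × 0.44 × 0.07 × 0.93 = 0.0049726
The unnormalized weights sum to 0.027636.
P(suspect item A | evidence) ≈ 0.0094624 / 0.027636 ≈ 0.342
P(suspect item B | evidence) ≈ 0.0072817 / 0.027636 ≈ 0.263
P(suspect item C | evidence) ≈ 0.0045509 / 0.027636 ≈ 0.165
P(suspect item D | evidence) ≈ 0.0013688 / 0.027636 ≈ 0.050
P(suspect item E | evidence) ≈ 0.0049726 / 0.027636 ≈ 0.180
The largest is 0.342, so suspect item A is most probable.

suspect item A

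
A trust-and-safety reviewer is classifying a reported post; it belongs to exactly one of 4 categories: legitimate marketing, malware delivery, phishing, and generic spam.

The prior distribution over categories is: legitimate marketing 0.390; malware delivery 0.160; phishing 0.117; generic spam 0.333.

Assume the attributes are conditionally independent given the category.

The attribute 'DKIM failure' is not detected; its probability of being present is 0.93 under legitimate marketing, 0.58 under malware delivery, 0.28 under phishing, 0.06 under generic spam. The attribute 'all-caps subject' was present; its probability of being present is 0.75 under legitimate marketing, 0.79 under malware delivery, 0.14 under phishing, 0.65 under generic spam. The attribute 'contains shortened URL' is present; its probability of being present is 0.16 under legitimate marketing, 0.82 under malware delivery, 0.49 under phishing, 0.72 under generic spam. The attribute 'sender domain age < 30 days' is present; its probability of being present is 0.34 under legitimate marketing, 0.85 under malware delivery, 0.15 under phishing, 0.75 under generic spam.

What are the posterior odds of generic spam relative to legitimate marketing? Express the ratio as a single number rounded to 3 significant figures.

98.6

Posterior odds equal prior odds times the likelihood ratio; only the two competing hypotheses matter (using 1 − P(present | H) for each absent attribute).
  generic spam: 0.333 × (1 − 0.06) × 0.65 × 0.72 × 0.75 = 0.10987
  legitimate marketing: 0.390 × (1 − 0.93) × 0.75 × 0.16 × 0.34 = 0.0011138
Odds(generic spam : legitimate marketing) = 0.10987 / 0.0011138 ≈ 98.6.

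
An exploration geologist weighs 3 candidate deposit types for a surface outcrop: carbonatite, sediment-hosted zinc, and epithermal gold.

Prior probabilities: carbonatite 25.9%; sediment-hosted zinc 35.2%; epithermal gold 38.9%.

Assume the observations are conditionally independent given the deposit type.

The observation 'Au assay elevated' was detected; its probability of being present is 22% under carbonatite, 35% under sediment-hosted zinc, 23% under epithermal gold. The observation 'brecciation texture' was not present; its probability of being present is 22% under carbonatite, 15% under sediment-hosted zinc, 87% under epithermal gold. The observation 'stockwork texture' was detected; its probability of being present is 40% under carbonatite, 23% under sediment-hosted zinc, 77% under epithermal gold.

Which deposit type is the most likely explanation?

sediment-hosted zinc

For each hypothesis, the unnormalized posterior weight is prior × product of the observation likelihoods (using 1 − P(present | H) for each absent observation):
  carbonatite: 0.259 × 0.22 × (1 − 0.22) × 0.40 = 0.017778
  sediment-hosted zinc: 0.352 × 0.35 × (1 − 0.15) × 0.23 = 0.024086
  epithermal gold: 0.389 × 0.23 × (1 − 0.87) × 0.77 = 0.0089559
Marginal likelihood of the evidence = 0.050819.
P(carbonatite | evidence) ≈ 0.017778 / 0.050819 ≈ 0.350
P(sediment-hosted zinc | evidence) ≈ 0.024086 / 0.050819 ≈ 0.474
P(epithermal gold | evidence) ≈ 0.0089559 / 0.050819 ≈ 0.176
The largest is 0.474, so sediment-hosted zinc is most probable.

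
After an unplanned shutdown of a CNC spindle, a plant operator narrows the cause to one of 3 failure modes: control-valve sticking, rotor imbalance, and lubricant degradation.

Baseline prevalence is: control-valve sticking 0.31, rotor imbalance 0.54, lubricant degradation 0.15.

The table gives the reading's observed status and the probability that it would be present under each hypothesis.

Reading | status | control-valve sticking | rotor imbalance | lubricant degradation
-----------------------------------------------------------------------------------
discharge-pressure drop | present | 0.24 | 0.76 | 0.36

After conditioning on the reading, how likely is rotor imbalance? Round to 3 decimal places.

Multiply each prior by the likelihood of the reading:
  control-valve sticking: 0.31 × 0.24 = 0.0744
  rotor imbalance: 0.54 × 0.76 = 0.4104
  lubricant degradation: 0.15 × 0.36 = 0.054
The unnormalized weights sum to 0.5388.
P(rotor imbalance | evidence) = 0.4104 / 0.5388 ≈ 0.762.

0.762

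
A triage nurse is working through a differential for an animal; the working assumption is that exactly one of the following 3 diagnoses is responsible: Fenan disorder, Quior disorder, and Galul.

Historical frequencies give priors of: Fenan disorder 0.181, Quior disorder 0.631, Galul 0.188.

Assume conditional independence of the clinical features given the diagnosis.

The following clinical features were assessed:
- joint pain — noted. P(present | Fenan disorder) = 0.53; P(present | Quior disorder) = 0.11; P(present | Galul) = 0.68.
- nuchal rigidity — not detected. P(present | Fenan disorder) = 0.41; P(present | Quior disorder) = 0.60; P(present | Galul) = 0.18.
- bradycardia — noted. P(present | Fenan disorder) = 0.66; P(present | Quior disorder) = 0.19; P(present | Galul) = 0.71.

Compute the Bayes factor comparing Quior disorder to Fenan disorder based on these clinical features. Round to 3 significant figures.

Joint likelihood of the clinical feature pattern under each hypothesis (using 1 − P(present | H) for each absent clinical feature):
  Quior disorder: 0.11 × (1 − 0.60) × 0.19 = 0.00836
  Fenan disorder: 0.53 × (1 − 0.41) × 0.66 = 0.20638
Bayes factor = 0.00836 / 0.20638 ≈ 0.0405

0.0405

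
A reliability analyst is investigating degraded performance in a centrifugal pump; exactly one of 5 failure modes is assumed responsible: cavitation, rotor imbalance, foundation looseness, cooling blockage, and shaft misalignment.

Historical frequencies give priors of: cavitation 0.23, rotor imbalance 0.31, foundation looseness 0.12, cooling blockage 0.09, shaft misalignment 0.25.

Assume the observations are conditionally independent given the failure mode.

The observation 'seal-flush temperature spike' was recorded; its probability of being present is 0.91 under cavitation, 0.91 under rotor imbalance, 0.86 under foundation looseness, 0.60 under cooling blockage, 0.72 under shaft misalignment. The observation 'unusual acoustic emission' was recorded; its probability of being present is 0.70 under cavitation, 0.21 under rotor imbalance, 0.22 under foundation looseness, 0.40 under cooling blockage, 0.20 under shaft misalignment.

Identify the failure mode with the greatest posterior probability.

By Bayes' rule with conditional independence, the unnormalized weight for each hypothesis is prior × ∏ likelihoods:
  cavitation: 0.23 × 0.91 × 0.70 = 0.14651
  rotor imbalance: 0.31 × 0.91 × 0.21 = 0.059241
  foundation looseness: 0.12 × 0.86 × 0.22 = 0.022704
  cooling blockage: 0.09 × 0.60 × 0.40 = 0.0216
  shaft misalignment: 0.25 × 0.72 × 0.20 = 0.036
Marginal likelihood of the evidence = 0.28606.
P(cavitation | evidence) ≈ 0.14651 / 0.28606 ≈ 0.512
P(rotor imbalance | evidence) ≈ 0.059241 / 0.28606 ≈ 0.207
P(foundation looseness | evidence) ≈ 0.022704 / 0.28606 ≈ 0.079
P(cooling blockage | evidence) ≈ 0.0216 / 0.28606 ≈ 0.076
P(shaft misalignment | evidence) ≈ 0.036 / 0.28606 ≈ 0.126
The largest is 0.512, so cavitation is most probable.

cavitation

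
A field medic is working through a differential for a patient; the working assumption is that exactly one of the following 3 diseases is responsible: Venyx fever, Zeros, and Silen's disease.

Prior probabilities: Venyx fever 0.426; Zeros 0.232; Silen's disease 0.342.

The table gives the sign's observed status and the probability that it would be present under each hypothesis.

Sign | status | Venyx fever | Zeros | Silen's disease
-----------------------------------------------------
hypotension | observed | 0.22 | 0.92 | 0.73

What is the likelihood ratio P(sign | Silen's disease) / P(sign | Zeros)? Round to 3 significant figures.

The Bayes factor is the ratio of the two likelihoods.
  Silen's disease: 0.73
  Zeros: 0.92
Bayes factor = 0.73 / 0.92 ≈ 0.793

0.793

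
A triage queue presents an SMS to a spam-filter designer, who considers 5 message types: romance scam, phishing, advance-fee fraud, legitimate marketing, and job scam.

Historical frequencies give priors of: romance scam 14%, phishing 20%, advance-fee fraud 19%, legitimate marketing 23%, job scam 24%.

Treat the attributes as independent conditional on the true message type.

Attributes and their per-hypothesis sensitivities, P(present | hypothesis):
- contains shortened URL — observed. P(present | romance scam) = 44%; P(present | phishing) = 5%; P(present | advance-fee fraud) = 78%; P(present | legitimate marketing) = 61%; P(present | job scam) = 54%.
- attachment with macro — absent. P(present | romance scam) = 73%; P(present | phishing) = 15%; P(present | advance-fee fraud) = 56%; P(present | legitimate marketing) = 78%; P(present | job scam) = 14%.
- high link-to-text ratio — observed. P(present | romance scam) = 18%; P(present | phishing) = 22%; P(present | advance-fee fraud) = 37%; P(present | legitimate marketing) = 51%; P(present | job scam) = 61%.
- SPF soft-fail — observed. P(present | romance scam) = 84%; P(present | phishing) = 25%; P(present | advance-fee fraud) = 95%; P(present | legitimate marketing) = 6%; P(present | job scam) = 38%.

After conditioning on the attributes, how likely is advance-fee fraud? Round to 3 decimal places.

By Bayes' rule with conditional independence, the unnormalized weight for each hypothesis is prior × ∏ likelihoods (using 1 − P(present | H) for each absent attribute):
  romance scam: 0.14 × 0.44 × (1 − 0.73) × 0.18 × 0.84 = 0.0025148
  phishing: 0.20 × 0.05 × (1 − 0.15) × 0.22 × 0.25 = 0.0004675
  advance-fee fraud: 0.19 × 0.78 × (1 − 0.56) × 0.37 × 0.95 = 0.022921
  legitimate marketing: 0.23 × 0.61 × (1 − 0.78) × 0.51 × 0.06 = 0.0009445
  job scam: 0.24 × 0.54 × (1 − 0.14) × 0.61 × 0.38 = 0.025836
The unnormalized weights sum to 0.052683.
P(advance-fee fraud | evidence) = 0.022921 / 0.052683 ≈ 0.435.

0.435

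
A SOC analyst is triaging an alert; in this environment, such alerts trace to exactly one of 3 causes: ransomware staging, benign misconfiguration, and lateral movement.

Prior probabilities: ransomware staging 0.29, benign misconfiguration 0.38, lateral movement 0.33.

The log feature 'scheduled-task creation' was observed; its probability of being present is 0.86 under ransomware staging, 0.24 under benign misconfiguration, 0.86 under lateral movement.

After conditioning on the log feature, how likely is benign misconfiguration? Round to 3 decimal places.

0.146

For each hypothesis, the unnormalized posterior weight is prior × likelihood:
  ransomware staging: 0.29 × 0.86 = 0.2494
  benign misconfiguration: 0.38 × 0.24 = 0.0912
  lateral movement: 0.33 × 0.86 = 0.2838
Marginal likelihood of the evidence = 0.6244.
P(benign misconfiguration | evidence) = 0.0912 / 0.6244 ≈ 0.146.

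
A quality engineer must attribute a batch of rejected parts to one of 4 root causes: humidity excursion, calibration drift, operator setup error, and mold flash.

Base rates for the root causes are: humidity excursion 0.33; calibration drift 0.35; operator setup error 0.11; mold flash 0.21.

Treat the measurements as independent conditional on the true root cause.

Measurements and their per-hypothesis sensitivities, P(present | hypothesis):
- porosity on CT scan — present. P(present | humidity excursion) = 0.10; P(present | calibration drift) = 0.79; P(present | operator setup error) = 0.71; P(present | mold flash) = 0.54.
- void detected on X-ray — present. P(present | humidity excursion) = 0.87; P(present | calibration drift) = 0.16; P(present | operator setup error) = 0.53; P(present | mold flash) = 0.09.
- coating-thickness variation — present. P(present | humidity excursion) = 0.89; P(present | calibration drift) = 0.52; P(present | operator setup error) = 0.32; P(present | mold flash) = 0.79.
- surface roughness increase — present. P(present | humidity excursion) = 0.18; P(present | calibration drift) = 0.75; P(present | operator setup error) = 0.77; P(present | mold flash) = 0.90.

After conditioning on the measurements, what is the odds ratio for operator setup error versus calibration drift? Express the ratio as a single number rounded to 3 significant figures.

Posterior odds equal prior odds times the likelihood ratio; only the two competing hypotheses matter.
  operator setup error: 0.11 × 0.71 × 0.53 × 0.32 × 0.77 = 0.010199
  calibration drift: 0.35 × 0.79 × 0.16 × 0.52 × 0.75 = 0.017254
Posterior odds = 0.010199 / 0.017254 ≈ 0.591.

0.591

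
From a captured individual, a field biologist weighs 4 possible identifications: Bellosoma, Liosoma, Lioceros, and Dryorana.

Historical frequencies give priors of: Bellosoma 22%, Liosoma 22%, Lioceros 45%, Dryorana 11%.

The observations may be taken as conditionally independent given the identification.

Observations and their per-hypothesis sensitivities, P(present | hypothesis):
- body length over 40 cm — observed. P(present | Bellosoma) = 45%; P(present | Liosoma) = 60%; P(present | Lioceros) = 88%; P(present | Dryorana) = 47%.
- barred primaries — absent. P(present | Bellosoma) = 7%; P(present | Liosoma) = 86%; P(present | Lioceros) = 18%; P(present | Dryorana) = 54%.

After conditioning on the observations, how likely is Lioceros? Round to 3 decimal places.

0.707

For each hypothesis, the unnormalized posterior weight is prior × product of the observation likelihoods (using 1 − P(present | H) for each absent observation):
  Bellosoma: 0.22 × 0.45 × (1 − 0.07) = 0.09207
  Liosoma: 0.22 × 0.60 × (1 − 0.86) = 0.01848
  Lioceros: 0.45 × 0.88 × (1 − 0.18) = 0.32472
  Dryorana: 0.11 × 0.47 × (1 − 0.54) = 0.023782
The unnormalized weights sum to 0.45905.
P(Lioceros | evidence) = 0.32472 / 0.45905 ≈ 0.707.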